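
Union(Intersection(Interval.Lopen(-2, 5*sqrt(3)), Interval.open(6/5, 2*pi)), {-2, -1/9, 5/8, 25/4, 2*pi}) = Union({-2, -1/9, 5/8}, Interval.Lopen(6/5, 2*pi))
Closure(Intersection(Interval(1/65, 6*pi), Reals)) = Interval(1/65, 6*pi)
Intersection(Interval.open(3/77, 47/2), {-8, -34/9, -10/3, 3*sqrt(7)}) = {3*sqrt(7)}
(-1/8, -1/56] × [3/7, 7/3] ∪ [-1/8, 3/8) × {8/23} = ([-1/8, 3/8) × {8/23}) ∪ ((-1/8, -1/56] × [3/7, 7/3])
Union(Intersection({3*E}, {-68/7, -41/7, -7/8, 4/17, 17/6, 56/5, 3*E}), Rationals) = Union({3*E}, Rationals)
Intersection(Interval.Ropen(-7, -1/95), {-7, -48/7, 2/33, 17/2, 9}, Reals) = {-7, -48/7}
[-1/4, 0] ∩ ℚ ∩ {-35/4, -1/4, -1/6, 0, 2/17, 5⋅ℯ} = {-1/4, -1/6, 0}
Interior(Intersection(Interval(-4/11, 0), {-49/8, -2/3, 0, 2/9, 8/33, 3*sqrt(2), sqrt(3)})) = EmptySet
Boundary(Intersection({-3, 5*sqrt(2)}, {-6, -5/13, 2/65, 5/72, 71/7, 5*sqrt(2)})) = {5*sqrt(2)}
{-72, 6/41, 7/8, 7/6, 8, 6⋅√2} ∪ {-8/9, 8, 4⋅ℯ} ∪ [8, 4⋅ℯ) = {-72, -8/9, 6/41, 7/8, 7/6} ∪ [8, 4⋅ℯ]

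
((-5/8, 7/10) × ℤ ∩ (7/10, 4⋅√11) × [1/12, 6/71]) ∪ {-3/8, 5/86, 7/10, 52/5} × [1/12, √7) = {-3/8, 5/86, 7/10, 52/5} × [1/12, √7)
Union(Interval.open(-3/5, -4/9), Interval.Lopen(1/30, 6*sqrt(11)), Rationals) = Union(Interval(-3/5, -4/9), Interval(1/30, 6*sqrt(11)), Rationals)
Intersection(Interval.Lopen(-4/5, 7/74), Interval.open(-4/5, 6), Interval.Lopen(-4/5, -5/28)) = Interval.Lopen(-4/5, -5/28)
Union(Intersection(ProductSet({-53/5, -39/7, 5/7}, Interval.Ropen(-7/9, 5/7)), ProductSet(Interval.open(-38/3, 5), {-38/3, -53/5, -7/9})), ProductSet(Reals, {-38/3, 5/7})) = Union(ProductSet({-53/5, -39/7, 5/7}, {-7/9}), ProductSet(Reals, {-38/3, 5/7}))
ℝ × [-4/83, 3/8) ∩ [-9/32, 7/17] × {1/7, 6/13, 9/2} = [-9/32, 7/17] × {1/7}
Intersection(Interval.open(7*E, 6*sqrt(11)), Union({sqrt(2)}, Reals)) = Interval.open(7*E, 6*sqrt(11))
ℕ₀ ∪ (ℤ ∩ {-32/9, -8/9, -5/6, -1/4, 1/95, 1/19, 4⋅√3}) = ℕ₀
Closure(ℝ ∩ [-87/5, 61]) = [-87/5, 61]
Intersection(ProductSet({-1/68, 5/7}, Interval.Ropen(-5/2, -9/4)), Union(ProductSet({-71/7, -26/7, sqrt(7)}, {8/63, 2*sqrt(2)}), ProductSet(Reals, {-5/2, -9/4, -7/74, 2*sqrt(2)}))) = ProductSet({-1/68, 5/7}, {-5/2})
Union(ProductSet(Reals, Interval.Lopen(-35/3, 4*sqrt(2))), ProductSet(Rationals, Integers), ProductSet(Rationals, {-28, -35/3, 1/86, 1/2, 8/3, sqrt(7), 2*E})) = Union(ProductSet(Rationals, Union({-35/3, 1/86, 1/2, 8/3, sqrt(7), 2*E}, Integers)), ProductSet(Reals, Interval.Lopen(-35/3, 4*sqrt(2))))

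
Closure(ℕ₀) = ℕ₀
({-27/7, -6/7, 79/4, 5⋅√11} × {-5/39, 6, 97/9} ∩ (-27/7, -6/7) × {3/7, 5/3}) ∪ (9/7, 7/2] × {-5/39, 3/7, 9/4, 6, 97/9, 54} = (9/7, 7/2] × {-5/39, 3/7, 9/4, 6, 97/9, 54}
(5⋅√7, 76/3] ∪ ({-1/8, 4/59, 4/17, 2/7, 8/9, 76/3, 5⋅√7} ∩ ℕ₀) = (5⋅√7, 76/3]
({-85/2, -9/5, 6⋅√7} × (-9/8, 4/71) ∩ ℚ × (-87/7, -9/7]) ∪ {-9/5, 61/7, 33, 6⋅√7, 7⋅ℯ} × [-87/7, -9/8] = {-9/5, 61/7, 33, 6⋅√7, 7⋅ℯ} × [-87/7, -9/8]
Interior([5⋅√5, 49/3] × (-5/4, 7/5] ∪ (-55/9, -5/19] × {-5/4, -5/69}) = (5⋅√5, 49/3) × (-5/4, 7/5)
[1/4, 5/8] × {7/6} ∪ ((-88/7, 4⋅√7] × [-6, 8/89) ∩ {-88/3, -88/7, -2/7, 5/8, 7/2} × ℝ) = ([1/4, 5/8] × {7/6}) ∪ ({-2/7, 5/8, 7/2} × [-6, 8/89))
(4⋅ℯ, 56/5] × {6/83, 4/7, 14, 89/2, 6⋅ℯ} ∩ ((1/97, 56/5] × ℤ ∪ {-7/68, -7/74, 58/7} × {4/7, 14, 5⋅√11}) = (4⋅ℯ, 56/5] × {14}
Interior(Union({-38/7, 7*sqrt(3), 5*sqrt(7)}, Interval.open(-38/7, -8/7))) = Interval.open(-38/7, -8/7)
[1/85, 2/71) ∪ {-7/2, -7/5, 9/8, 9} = {-7/2, -7/5, 9/8, 9} ∪ [1/85, 2/71)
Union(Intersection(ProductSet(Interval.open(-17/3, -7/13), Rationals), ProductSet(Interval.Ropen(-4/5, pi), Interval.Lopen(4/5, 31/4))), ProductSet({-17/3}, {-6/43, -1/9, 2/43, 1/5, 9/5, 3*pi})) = Union(ProductSet({-17/3}, {-6/43, -1/9, 2/43, 1/5, 9/5, 3*pi}), ProductSet(Interval.Ropen(-4/5, -7/13), Intersection(Interval.Lopen(4/5, 31/4), Rationals)))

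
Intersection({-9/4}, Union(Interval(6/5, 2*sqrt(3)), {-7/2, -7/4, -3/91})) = EmptySet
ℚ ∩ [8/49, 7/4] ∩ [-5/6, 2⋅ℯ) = ℚ ∩ [8/49, 7/4]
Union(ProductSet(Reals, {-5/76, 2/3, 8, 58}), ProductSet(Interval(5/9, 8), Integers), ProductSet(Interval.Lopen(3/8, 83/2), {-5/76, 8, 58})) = Union(ProductSet(Interval(5/9, 8), Integers), ProductSet(Reals, {-5/76, 2/3, 8, 58}))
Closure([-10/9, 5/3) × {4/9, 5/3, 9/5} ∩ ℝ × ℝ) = [-10/9, 5/3] × {4/9, 5/3, 9/5}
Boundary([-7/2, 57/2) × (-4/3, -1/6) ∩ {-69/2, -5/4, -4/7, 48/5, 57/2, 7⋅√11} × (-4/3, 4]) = {-5/4, -4/7, 48/5, 7⋅√11} × [-4/3, -1/6]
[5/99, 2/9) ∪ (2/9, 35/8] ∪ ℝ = (-∞, ∞)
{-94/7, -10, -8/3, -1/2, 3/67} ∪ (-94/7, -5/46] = [-94/7, -5/46] ∪ {3/67}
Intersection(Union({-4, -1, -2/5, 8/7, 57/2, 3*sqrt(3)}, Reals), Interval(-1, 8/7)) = Interval(-1, 8/7)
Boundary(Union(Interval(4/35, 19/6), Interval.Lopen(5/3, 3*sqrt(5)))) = {4/35, 3*sqrt(5)}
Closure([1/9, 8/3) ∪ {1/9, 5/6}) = [1/9, 8/3]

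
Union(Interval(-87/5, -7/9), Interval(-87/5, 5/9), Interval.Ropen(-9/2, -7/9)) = Interval(-87/5, 5/9)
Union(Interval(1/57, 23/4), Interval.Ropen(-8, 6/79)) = Interval(-8, 23/4)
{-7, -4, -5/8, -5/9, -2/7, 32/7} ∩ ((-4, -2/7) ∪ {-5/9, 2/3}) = {-5/8, -5/9}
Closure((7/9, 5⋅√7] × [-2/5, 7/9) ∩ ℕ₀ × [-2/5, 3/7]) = {1, 2, …, 13} × [-2/5, 3/7]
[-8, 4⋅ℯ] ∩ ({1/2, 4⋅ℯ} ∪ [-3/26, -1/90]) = [-3/26, -1/90] ∪ {1/2, 4⋅ℯ}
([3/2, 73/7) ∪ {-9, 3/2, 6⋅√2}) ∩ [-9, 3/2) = {-9}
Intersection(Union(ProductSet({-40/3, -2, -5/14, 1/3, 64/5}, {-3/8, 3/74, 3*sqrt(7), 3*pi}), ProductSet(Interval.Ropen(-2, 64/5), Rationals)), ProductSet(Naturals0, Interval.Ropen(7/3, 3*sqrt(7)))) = ProductSet(Range(0, 13, 1), Intersection(Interval.Ropen(7/3, 3*sqrt(7)), Rationals))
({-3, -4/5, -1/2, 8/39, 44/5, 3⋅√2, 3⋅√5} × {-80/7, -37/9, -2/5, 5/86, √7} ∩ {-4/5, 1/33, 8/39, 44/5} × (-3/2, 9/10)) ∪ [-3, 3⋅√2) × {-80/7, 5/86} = ({-4/5, 8/39, 44/5} × {-2/5, 5/86}) ∪ ([-3, 3⋅√2) × {-80/7, 5/86})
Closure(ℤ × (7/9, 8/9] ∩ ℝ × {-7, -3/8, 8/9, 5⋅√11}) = ℤ × {8/9}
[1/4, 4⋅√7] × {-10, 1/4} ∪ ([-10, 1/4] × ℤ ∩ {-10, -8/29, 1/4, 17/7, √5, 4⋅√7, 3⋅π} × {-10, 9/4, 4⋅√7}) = ({-10, -8/29, 1/4} × {-10}) ∪ ([1/4, 4⋅√7] × {-10, 1/4})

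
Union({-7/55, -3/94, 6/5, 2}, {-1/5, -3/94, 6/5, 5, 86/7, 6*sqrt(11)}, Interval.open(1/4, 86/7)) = Union({-1/5, -7/55, -3/94, 6*sqrt(11)}, Interval.Lopen(1/4, 86/7))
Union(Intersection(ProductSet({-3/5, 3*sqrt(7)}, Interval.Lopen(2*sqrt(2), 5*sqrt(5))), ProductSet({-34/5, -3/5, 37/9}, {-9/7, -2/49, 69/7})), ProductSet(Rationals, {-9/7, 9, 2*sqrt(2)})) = Union(ProductSet({-3/5}, {69/7}), ProductSet(Rationals, {-9/7, 9, 2*sqrt(2)}))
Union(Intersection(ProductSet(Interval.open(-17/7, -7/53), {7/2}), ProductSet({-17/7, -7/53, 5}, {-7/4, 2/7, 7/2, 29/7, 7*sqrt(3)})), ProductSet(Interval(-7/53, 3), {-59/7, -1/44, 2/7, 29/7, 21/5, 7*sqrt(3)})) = ProductSet(Interval(-7/53, 3), {-59/7, -1/44, 2/7, 29/7, 21/5, 7*sqrt(3)})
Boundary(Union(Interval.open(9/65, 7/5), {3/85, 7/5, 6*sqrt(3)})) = {3/85, 9/65, 7/5, 6*sqrt(3)}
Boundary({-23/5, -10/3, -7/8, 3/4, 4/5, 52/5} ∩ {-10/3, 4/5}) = {-10/3, 4/5}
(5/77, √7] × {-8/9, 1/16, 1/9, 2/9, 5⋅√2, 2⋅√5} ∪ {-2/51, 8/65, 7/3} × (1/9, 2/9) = ({-2/51, 8/65, 7/3} × (1/9, 2/9)) ∪ ((5/77, √7] × {-8/9, 1/16, 1/9, 2/9, 5⋅√2, 2⋅√5})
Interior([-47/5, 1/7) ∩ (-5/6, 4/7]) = (-5/6, 1/7)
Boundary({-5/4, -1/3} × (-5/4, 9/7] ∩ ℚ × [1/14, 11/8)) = {-5/4, -1/3} × [1/14, 9/7]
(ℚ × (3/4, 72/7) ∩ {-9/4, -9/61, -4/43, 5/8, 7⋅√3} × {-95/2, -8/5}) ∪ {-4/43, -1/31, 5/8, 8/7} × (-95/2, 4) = {-4/43, -1/31, 5/8, 8/7} × (-95/2, 4)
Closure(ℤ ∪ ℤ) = ℤ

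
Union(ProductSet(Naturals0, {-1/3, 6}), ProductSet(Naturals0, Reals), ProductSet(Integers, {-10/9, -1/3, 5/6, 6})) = Union(ProductSet(Integers, {-10/9, -1/3, 5/6, 6}), ProductSet(Naturals0, Reals))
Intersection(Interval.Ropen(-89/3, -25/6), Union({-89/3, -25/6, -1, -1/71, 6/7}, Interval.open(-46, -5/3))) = Interval.Ropen(-89/3, -25/6)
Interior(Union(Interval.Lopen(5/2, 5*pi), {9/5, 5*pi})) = Interval.open(5/2, 5*pi)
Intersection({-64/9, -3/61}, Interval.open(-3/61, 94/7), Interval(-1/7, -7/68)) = EmptySet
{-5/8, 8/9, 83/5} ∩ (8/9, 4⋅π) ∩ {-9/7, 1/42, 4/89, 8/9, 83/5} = ∅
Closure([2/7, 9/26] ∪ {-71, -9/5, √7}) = {-71, -9/5, √7} ∪ [2/7, 9/26]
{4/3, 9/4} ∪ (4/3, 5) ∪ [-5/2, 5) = [-5/2, 5)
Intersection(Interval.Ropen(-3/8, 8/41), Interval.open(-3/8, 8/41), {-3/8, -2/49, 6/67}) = {-2/49, 6/67}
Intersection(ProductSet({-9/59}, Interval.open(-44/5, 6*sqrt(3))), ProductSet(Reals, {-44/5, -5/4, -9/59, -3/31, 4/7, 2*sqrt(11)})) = ProductSet({-9/59}, {-5/4, -9/59, -3/31, 4/7, 2*sqrt(11)})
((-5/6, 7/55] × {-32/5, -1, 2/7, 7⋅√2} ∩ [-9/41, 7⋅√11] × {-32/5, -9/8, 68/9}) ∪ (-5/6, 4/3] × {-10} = ((-5/6, 4/3] × {-10}) ∪ ([-9/41, 7/55] × {-32/5})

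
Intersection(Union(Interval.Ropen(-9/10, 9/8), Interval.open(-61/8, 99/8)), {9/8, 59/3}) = {9/8}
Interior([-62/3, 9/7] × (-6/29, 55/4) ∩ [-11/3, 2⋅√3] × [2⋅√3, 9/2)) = (-11/3, 9/7) × (2⋅√3, 9/2)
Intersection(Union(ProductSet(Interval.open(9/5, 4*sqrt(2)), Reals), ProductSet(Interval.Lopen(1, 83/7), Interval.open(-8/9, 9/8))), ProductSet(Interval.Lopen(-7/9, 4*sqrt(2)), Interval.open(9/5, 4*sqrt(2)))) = ProductSet(Interval.open(9/5, 4*sqrt(2)), Interval.open(9/5, 4*sqrt(2)))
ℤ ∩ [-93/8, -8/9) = {-11, -10, …, -1}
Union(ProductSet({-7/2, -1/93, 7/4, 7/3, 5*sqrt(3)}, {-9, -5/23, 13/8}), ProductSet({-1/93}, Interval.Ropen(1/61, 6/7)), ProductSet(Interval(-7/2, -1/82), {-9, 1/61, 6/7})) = Union(ProductSet({-1/93}, Interval.Ropen(1/61, 6/7)), ProductSet({-7/2, -1/93, 7/4, 7/3, 5*sqrt(3)}, {-9, -5/23, 13/8}), ProductSet(Interval(-7/2, -1/82), {-9, 1/61, 6/7}))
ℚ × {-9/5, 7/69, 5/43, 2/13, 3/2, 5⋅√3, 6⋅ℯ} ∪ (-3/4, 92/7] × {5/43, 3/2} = ((-3/4, 92/7] × {5/43, 3/2}) ∪ (ℚ × {-9/5, 7/69, 5/43, 2/13, 3/2, 5⋅√3, 6⋅ℯ})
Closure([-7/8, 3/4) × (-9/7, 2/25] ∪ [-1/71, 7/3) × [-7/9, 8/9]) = ({-7/8} × [-9/7, 2/25]) ∪ ([-7/8, 3/4] × {-9/7}) ∪ ({-7/8, 3/4} × [-9/7, -7/9]) ∪ ([-7/8, -1/71] × {-9/7, 2/25}) ∪ ([-7/8, 3/4) × (-9/7, 2/25]) ∪ ([-1/71, 7/3] × [-7/9, 8/9])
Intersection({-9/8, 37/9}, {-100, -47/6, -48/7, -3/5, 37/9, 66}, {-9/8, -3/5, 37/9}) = {37/9}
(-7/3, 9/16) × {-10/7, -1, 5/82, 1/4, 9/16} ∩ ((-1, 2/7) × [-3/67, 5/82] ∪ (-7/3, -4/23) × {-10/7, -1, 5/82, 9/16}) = ((-1, 2/7) × {5/82}) ∪ ((-7/3, -4/23) × {-10/7, -1, 5/82, 9/16})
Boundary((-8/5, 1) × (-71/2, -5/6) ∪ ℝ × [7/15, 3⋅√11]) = ({-8/5, 1} × [-71/2, -5/6]) ∪ ([-8/5, 1] × {-71/2, -5/6}) ∪ ((-∞, ∞) × {7/15, 3⋅√11})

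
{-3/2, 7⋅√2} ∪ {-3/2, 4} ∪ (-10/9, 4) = {-3/2, 7⋅√2} ∪ (-10/9, 4]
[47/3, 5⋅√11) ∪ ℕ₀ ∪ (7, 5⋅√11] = ℕ₀ ∪ [7, 5⋅√11]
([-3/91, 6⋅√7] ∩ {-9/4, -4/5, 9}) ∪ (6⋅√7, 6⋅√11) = {9} ∪ (6⋅√7, 6⋅√11)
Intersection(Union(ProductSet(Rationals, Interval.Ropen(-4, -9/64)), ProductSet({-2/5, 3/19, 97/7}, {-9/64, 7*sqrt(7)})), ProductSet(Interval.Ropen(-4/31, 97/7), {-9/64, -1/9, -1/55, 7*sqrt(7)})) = ProductSet({3/19}, {-9/64, 7*sqrt(7)})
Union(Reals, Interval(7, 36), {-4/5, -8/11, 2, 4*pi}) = Interval(-oo, oo)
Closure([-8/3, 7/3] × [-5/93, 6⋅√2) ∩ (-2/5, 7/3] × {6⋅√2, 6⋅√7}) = ∅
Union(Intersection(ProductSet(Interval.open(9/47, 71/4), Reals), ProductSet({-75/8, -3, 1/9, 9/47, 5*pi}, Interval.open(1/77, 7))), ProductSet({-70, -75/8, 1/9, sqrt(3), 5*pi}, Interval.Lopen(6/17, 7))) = Union(ProductSet({5*pi}, Interval.open(1/77, 7)), ProductSet({-70, -75/8, 1/9, sqrt(3), 5*pi}, Interval.Lopen(6/17, 7)))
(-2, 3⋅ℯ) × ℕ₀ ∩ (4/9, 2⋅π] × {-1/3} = ∅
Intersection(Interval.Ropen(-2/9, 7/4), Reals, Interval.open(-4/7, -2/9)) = EmptySet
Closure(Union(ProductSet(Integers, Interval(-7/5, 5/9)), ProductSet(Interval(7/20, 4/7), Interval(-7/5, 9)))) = Union(ProductSet(Integers, Interval(-7/5, 5/9)), ProductSet(Interval(7/20, 4/7), Interval(-7/5, 9)))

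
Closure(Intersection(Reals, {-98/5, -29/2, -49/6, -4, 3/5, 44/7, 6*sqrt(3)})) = {-98/5, -29/2, -49/6, -4, 3/5, 44/7, 6*sqrt(3)}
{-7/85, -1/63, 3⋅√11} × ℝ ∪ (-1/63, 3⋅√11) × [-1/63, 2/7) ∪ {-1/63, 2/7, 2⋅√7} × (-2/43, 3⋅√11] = ({-7/85, -1/63, 3⋅√11} × ℝ) ∪ ((-1/63, 3⋅√11) × [-1/63, 2/7)) ∪ ({-1/63, 2/7, 2⋅√7} × (-2/43, 3⋅√11])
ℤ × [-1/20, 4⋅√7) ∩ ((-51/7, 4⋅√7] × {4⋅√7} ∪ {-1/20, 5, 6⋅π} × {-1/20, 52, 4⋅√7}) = {5} × {-1/20}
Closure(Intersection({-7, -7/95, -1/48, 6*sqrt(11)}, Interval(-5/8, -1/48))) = {-7/95, -1/48}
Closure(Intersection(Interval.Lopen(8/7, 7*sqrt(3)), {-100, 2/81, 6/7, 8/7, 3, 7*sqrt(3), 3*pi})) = {3, 7*sqrt(3), 3*pi}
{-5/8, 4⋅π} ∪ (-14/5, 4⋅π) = (-14/5, 4⋅π]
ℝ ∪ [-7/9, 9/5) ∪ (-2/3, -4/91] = (-∞, ∞)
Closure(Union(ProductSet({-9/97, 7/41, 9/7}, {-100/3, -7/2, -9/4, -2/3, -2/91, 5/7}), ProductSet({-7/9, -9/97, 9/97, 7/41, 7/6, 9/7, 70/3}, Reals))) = ProductSet({-7/9, -9/97, 9/97, 7/41, 7/6, 9/7, 70/3}, Reals)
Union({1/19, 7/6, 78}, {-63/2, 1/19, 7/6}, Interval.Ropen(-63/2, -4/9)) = Union({1/19, 7/6, 78}, Interval.Ropen(-63/2, -4/9))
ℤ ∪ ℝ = ℝ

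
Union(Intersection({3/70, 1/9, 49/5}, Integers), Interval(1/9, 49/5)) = Interval(1/9, 49/5)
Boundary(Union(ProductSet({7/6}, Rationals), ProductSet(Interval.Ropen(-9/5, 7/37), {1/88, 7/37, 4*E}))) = Union(ProductSet({7/6}, Reals), ProductSet(Interval(-9/5, 7/37), {1/88, 7/37, 4*E}))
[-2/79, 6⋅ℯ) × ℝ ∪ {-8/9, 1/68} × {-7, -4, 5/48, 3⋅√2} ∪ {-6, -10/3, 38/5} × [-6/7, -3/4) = ([-2/79, 6⋅ℯ) × ℝ) ∪ ({-6, -10/3, 38/5} × [-6/7, -3/4)) ∪ ({-8/9, 1/68} × {-7, -4, 5/48, 3⋅√2})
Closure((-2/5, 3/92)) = [-2/5, 3/92]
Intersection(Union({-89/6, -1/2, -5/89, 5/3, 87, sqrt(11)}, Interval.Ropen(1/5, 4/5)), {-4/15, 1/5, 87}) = {1/5, 87}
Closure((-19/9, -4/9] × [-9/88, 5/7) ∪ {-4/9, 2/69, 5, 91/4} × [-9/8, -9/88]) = ({-19/9, -4/9} × [-9/88, 5/7]) ∪ ([-19/9, -4/9] × {-9/88, 5/7}) ∪ ({-4/9, 2/69, 5, 91/4} × [-9/8, -9/88]) ∪ ((-19/9, -4/9] × [-9/88, 5/7))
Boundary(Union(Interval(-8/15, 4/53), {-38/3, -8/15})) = {-38/3, -8/15, 4/53}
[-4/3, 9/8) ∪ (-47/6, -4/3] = (-47/6, 9/8)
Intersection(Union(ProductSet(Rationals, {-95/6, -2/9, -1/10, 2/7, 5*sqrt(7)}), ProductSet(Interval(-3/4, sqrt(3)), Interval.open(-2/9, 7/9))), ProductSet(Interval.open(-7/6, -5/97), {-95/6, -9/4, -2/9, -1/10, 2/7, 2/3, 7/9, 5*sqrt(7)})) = Union(ProductSet(Intersection(Interval.open(-7/6, -5/97), Rationals), {-95/6, -2/9, -1/10, 2/7, 5*sqrt(7)}), ProductSet(Interval.Ropen(-3/4, -5/97), {-1/10, 2/7, 2/3}))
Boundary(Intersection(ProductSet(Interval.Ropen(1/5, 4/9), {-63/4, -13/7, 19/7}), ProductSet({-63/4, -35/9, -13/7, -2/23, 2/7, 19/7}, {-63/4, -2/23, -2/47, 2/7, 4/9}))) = ProductSet({2/7}, {-63/4})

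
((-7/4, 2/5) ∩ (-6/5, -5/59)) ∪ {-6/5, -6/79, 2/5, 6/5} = [-6/5, -5/59) ∪ {-6/79, 2/5, 6/5}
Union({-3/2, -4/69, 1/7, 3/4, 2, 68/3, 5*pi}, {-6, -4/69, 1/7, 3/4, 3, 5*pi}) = {-6, -3/2, -4/69, 1/7, 3/4, 2, 3, 68/3, 5*pi}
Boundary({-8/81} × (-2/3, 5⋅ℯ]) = {-8/81} × [-2/3, 5⋅ℯ]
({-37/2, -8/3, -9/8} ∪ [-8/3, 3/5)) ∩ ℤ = {-2, -1, 0}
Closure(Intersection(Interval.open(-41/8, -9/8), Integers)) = Range(-5, -1, 1)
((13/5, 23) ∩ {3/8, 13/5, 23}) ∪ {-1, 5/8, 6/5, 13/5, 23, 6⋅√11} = {-1, 5/8, 6/5, 13/5, 23, 6⋅√11}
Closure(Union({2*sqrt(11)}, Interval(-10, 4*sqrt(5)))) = Interval(-10, 4*sqrt(5))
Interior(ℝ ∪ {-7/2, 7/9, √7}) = ℝ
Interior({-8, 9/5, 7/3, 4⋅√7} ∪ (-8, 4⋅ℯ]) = (-8, 4⋅ℯ)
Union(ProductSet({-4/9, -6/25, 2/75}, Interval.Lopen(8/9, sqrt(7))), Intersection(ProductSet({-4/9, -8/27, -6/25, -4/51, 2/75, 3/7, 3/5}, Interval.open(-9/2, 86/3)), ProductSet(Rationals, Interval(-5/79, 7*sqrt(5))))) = ProductSet({-4/9, -8/27, -6/25, -4/51, 2/75, 3/7, 3/5}, Interval(-5/79, 7*sqrt(5)))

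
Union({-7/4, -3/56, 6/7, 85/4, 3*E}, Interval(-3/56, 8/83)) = Union({-7/4, 6/7, 85/4, 3*E}, Interval(-3/56, 8/83))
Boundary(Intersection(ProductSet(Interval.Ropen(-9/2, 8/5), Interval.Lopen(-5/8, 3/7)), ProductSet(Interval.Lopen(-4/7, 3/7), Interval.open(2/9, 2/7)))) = Union(ProductSet({-4/7, 3/7}, Interval(2/9, 2/7)), ProductSet(Interval(-4/7, 3/7), {2/9, 2/7}))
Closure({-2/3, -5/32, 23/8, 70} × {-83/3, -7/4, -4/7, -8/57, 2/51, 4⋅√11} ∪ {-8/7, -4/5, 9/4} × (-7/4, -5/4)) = ({-8/7, -4/5, 9/4} × [-7/4, -5/4]) ∪ ({-2/3, -5/32, 23/8, 70} × {-83/3, -7/4, -4/7, -8/57, 2/51, 4⋅√11})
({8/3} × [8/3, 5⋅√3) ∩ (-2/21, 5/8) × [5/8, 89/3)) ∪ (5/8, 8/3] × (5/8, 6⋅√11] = (5/8, 8/3] × (5/8, 6⋅√11]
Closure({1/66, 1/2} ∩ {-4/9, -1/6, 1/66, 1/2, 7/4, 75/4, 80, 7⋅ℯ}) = {1/66, 1/2}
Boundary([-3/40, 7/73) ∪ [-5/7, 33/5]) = {-5/7, 33/5}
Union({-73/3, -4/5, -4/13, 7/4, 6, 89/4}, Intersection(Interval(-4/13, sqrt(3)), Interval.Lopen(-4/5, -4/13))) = {-73/3, -4/5, -4/13, 7/4, 6, 89/4}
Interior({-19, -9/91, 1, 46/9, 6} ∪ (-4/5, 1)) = (-4/5, 1)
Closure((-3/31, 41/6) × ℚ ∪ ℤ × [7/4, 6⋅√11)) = ([-3/31, 41/6] × ℝ) ∪ (ℤ × [7/4, 6⋅√11])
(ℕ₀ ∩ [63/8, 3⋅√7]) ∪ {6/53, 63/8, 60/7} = {6/53, 63/8, 60/7}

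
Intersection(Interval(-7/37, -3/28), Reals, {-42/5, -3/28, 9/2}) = {-3/28}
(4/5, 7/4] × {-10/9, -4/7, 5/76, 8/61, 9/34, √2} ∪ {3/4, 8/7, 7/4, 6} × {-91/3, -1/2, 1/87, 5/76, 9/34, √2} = ({3/4, 8/7, 7/4, 6} × {-91/3, -1/2, 1/87, 5/76, 9/34, √2}) ∪ ((4/5, 7/4] × {-10/9, -4/7, 5/76, 8/61, 9/34, √2})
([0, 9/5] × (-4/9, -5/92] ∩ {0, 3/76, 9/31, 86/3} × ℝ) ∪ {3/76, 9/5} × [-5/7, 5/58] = ({3/76, 9/5} × [-5/7, 5/58]) ∪ ({0, 3/76, 9/31} × (-4/9, -5/92])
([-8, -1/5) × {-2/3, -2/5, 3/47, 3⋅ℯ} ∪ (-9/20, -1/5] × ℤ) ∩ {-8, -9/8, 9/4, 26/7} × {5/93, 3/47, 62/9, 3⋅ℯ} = {-8, -9/8} × {3/47, 3⋅ℯ}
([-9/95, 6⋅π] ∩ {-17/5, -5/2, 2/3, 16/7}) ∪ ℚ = ℚ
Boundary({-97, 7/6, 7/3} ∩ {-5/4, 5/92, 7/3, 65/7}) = {7/3}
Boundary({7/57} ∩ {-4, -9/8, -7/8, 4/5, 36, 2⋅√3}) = ∅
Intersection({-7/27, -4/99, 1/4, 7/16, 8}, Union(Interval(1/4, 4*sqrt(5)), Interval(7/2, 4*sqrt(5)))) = {1/4, 7/16, 8}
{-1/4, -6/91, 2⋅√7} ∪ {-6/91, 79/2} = {-1/4, -6/91, 79/2, 2⋅√7}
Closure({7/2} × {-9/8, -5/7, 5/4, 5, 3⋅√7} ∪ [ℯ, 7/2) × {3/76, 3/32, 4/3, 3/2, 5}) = ([ℯ, 7/2] × {3/76, 3/32, 4/3, 3/2, 5}) ∪ ({7/2} × {-9/8, -5/7, 5/4, 5, 3⋅√7})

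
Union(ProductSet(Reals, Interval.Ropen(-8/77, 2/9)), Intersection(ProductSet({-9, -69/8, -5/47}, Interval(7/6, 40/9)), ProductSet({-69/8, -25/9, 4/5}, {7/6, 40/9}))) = Union(ProductSet({-69/8}, {7/6, 40/9}), ProductSet(Reals, Interval.Ropen(-8/77, 2/9)))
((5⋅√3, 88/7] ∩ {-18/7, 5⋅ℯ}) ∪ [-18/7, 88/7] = [-18/7, 88/7]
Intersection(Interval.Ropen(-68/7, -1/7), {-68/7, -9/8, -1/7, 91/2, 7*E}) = {-68/7, -9/8}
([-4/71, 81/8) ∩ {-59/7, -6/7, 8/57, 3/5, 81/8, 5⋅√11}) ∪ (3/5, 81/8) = {8/57} ∪ [3/5, 81/8)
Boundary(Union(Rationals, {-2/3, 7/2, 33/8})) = Reals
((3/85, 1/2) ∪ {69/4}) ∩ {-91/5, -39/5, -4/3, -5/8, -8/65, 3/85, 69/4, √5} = {69/4}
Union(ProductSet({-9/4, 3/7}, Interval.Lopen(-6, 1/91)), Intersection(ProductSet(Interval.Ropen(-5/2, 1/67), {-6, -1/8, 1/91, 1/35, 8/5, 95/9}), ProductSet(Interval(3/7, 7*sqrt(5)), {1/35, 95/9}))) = ProductSet({-9/4, 3/7}, Interval.Lopen(-6, 1/91))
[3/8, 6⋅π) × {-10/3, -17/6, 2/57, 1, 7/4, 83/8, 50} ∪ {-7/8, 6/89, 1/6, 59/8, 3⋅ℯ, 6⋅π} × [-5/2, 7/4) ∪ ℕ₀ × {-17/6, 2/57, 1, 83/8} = (ℕ₀ × {-17/6, 2/57, 1, 83/8}) ∪ ([3/8, 6⋅π) × {-10/3, -17/6, 2/57, 1, 7/4, 83/8, 50}) ∪ ({-7/8, 6/89, 1/6, 59/8, 3⋅ℯ, 6⋅π} × [-5/2, 7/4))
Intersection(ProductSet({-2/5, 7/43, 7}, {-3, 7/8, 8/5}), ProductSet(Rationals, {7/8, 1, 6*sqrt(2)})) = ProductSet({-2/5, 7/43, 7}, {7/8})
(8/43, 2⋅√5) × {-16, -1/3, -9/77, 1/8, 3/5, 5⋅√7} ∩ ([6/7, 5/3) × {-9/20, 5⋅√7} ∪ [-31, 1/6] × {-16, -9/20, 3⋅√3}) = [6/7, 5/3) × {5⋅√7}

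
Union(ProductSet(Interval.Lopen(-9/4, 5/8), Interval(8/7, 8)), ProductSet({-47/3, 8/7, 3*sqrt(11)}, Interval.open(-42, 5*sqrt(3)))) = Union(ProductSet({-47/3, 8/7, 3*sqrt(11)}, Interval.open(-42, 5*sqrt(3))), ProductSet(Interval.Lopen(-9/4, 5/8), Interval(8/7, 8)))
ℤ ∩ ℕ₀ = ℕ₀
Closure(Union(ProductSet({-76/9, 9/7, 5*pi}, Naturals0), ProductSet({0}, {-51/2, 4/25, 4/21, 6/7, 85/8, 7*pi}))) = Union(ProductSet({0}, {-51/2, 4/25, 4/21, 6/7, 85/8, 7*pi}), ProductSet({-76/9, 9/7, 5*pi}, Naturals0))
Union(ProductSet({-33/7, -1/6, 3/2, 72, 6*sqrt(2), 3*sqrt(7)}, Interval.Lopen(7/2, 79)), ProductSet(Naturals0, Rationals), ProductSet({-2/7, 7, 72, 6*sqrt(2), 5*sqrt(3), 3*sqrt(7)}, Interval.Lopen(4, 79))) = Union(ProductSet({-33/7, -1/6, 3/2, 72, 6*sqrt(2), 3*sqrt(7)}, Interval.Lopen(7/2, 79)), ProductSet({-2/7, 7, 72, 6*sqrt(2), 5*sqrt(3), 3*sqrt(7)}, Interval.Lopen(4, 79)), ProductSet(Naturals0, Rationals))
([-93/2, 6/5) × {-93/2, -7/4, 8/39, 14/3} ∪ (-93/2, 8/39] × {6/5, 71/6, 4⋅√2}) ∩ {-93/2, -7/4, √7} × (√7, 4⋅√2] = ({-93/2, -7/4} × {14/3}) ∪ ({-7/4} × {4⋅√2})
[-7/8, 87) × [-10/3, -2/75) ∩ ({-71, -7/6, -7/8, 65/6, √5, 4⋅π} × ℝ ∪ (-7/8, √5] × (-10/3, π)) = ((-7/8, √5] × (-10/3, -2/75)) ∪ ({-7/8, 65/6, √5, 4⋅π} × [-10/3, -2/75))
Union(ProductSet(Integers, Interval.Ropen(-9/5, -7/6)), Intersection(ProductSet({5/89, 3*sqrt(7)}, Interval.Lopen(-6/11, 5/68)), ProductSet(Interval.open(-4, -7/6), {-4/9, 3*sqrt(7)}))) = ProductSet(Integers, Interval.Ropen(-9/5, -7/6))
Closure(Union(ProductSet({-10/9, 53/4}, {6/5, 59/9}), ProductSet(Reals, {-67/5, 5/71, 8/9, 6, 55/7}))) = Union(ProductSet({-10/9, 53/4}, {6/5, 59/9}), ProductSet(Reals, {-67/5, 5/71, 8/9, 6, 55/7}))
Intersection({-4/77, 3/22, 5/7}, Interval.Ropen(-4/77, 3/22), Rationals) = {-4/77}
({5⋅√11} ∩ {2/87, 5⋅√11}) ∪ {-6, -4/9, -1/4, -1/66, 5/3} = {-6, -4/9, -1/4, -1/66, 5/3, 5⋅√11}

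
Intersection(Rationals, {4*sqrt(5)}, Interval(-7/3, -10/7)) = EmptySet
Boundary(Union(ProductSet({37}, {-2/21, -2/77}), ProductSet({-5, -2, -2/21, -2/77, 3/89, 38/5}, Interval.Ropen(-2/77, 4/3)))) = Union(ProductSet({37}, {-2/21, -2/77}), ProductSet({-5, -2, -2/21, -2/77, 3/89, 38/5}, Interval(-2/77, 4/3)))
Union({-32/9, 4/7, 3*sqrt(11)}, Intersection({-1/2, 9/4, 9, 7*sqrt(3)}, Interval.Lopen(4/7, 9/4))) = {-32/9, 4/7, 9/4, 3*sqrt(11)}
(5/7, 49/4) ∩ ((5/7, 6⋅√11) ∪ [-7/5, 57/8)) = (5/7, 49/4)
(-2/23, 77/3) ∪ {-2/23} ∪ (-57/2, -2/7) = (-57/2, -2/7) ∪ [-2/23, 77/3)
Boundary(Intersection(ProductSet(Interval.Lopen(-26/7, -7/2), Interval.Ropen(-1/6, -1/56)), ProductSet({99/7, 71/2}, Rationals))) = EmptySet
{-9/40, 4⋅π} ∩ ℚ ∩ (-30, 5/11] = {-9/40}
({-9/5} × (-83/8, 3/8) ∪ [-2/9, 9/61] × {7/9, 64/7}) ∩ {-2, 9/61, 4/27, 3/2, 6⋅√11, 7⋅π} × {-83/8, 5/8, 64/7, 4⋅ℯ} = {9/61} × {64/7}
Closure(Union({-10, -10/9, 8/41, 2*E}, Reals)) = Reals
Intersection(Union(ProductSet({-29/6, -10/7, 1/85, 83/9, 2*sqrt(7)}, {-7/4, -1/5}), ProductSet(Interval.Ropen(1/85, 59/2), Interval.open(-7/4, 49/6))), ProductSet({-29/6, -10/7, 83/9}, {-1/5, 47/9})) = Union(ProductSet({83/9}, {-1/5, 47/9}), ProductSet({-29/6, -10/7, 83/9}, {-1/5}))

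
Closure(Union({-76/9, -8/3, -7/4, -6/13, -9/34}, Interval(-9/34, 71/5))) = Union({-76/9, -8/3, -7/4, -6/13}, Interval(-9/34, 71/5))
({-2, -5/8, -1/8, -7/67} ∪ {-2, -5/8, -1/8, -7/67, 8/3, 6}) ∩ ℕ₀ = {6}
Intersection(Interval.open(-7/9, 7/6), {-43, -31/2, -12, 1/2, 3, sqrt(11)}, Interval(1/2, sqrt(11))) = {1/2}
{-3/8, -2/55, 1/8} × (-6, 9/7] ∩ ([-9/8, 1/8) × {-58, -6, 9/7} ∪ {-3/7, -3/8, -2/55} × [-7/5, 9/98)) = {-3/8, -2/55} × ([-7/5, 9/98) ∪ {9/7})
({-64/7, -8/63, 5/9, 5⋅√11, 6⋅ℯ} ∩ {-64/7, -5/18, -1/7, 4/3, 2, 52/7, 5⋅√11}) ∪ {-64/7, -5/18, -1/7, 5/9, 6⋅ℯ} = {-64/7, -5/18, -1/7, 5/9, 5⋅√11, 6⋅ℯ}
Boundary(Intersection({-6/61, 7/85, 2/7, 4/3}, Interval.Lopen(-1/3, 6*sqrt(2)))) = {-6/61, 7/85, 2/7, 4/3}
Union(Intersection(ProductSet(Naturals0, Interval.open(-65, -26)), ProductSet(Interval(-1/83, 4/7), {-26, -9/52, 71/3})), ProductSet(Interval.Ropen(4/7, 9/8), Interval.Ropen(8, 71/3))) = ProductSet(Interval.Ropen(4/7, 9/8), Interval.Ropen(8, 71/3))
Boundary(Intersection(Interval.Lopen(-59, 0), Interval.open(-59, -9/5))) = {-59, -9/5}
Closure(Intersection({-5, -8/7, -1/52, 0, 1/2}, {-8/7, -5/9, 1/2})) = {-8/7, 1/2}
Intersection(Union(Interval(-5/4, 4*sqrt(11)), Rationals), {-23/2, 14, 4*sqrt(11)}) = {-23/2, 14, 4*sqrt(11)}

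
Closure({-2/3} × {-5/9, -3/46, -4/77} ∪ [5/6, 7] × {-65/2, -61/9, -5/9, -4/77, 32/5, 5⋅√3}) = ({-2/3} × {-5/9, -3/46, -4/77}) ∪ ([5/6, 7] × {-65/2, -61/9, -5/9, -4/77, 32/5, 5⋅√3})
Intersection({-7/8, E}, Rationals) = {-7/8}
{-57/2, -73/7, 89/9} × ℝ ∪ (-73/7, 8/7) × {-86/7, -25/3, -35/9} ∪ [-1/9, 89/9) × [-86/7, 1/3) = ({-57/2, -73/7, 89/9} × ℝ) ∪ ((-73/7, 8/7) × {-86/7, -25/3, -35/9}) ∪ ([-1/9, 89/9) × [-86/7, 1/3))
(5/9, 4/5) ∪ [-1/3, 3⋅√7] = [-1/3, 3⋅√7]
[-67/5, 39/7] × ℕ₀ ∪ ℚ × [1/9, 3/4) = ([-67/5, 39/7] × ℕ₀) ∪ (ℚ × [1/9, 3/4))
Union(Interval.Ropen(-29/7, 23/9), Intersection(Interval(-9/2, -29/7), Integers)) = Interval.Ropen(-29/7, 23/9)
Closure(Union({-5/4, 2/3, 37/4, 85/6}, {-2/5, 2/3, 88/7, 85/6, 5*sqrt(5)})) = {-5/4, -2/5, 2/3, 37/4, 88/7, 85/6, 5*sqrt(5)}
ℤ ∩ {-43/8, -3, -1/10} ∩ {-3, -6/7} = {-3}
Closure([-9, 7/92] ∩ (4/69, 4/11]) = [4/69, 7/92]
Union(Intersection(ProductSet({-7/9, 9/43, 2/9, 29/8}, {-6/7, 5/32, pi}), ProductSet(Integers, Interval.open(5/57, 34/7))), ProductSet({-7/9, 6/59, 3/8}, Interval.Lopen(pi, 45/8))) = ProductSet({-7/9, 6/59, 3/8}, Interval.Lopen(pi, 45/8))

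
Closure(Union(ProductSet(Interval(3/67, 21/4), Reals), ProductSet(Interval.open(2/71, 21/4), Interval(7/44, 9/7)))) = Union(ProductSet(Interval(2/71, 21/4), Interval(7/44, 9/7)), ProductSet(Interval(3/67, 21/4), Reals))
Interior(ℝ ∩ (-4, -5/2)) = (-4, -5/2)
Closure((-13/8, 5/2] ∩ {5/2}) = {5/2}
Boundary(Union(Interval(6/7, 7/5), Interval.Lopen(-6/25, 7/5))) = {-6/25, 7/5}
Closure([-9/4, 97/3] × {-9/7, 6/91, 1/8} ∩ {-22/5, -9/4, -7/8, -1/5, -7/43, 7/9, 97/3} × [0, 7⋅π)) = {-9/4, -7/8, -1/5, -7/43, 7/9, 97/3} × {6/91, 1/8}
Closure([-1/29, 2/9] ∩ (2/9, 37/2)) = ∅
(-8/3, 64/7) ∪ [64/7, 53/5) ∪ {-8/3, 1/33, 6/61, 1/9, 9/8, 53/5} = [-8/3, 53/5]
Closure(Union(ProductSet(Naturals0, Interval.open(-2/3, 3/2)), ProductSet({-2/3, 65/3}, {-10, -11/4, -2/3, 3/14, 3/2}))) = Union(ProductSet({-2/3, 65/3}, {-10, -11/4, -2/3, 3/14, 3/2}), ProductSet(Naturals0, Interval(-2/3, 3/2)))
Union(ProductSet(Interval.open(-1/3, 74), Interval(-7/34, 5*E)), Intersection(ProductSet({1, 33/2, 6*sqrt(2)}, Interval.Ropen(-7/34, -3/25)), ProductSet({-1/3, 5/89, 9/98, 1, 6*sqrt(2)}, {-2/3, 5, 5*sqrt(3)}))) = ProductSet(Interval.open(-1/3, 74), Interval(-7/34, 5*E))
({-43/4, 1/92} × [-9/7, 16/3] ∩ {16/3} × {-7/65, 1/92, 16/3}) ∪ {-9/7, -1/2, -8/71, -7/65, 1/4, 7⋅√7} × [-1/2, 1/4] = {-9/7, -1/2, -8/71, -7/65, 1/4, 7⋅√7} × [-1/2, 1/4]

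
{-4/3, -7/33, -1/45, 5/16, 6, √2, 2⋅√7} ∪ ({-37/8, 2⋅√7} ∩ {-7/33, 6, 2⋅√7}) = {-4/3, -7/33, -1/45, 5/16, 6, √2, 2⋅√7}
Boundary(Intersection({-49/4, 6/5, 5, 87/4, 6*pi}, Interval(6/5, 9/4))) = {6/5}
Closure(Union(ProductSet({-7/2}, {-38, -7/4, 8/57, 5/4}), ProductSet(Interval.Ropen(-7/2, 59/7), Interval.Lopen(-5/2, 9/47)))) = Union(ProductSet({-7/2}, {-38, -7/4, 8/57, 5/4}), ProductSet({-7/2, 59/7}, Interval(-5/2, 9/47)), ProductSet(Interval(-7/2, 59/7), {-5/2, 9/47}), ProductSet(Interval.Ropen(-7/2, 59/7), Interval.Lopen(-5/2, 9/47)))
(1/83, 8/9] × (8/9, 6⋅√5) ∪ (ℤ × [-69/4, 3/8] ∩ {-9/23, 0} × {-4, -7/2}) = ({0} × {-4, -7/2}) ∪ ((1/83, 8/9] × (8/9, 6⋅√5))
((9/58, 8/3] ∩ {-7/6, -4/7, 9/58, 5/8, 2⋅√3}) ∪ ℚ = ℚ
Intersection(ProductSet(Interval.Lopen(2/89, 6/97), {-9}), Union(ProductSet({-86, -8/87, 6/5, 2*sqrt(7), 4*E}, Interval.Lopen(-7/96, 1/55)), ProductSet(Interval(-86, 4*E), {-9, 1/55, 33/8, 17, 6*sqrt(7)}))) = ProductSet(Interval.Lopen(2/89, 6/97), {-9})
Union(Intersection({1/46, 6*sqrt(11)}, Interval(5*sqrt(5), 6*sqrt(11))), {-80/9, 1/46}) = {-80/9, 1/46, 6*sqrt(11)}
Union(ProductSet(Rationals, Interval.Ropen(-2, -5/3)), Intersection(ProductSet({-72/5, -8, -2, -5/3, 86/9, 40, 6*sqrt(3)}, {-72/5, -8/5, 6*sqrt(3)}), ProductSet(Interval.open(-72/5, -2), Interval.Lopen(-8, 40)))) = Union(ProductSet({-8}, {-8/5, 6*sqrt(3)}), ProductSet(Rationals, Interval.Ropen(-2, -5/3)))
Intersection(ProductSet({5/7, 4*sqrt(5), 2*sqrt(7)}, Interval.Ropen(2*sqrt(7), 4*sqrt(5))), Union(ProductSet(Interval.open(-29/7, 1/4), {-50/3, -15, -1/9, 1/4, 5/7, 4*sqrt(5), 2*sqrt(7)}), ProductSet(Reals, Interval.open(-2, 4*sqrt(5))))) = ProductSet({5/7, 4*sqrt(5), 2*sqrt(7)}, Interval.Ropen(2*sqrt(7), 4*sqrt(5)))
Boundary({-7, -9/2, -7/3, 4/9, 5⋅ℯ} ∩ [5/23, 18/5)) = {4/9}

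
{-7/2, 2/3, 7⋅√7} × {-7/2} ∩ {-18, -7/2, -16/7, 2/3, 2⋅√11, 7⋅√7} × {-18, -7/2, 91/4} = {-7/2, 2/3, 7⋅√7} × {-7/2}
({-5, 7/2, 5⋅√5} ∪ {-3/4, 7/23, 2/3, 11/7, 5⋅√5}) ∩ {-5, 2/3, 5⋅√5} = {-5, 2/3, 5⋅√5}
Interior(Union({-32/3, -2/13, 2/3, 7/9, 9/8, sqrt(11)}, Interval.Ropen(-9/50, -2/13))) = Interval.open(-9/50, -2/13)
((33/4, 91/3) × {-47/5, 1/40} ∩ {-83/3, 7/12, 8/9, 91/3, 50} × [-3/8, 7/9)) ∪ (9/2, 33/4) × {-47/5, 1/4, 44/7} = (9/2, 33/4) × {-47/5, 1/4, 44/7}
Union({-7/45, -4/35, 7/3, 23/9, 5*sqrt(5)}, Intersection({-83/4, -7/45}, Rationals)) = {-83/4, -7/45, -4/35, 7/3, 23/9, 5*sqrt(5)}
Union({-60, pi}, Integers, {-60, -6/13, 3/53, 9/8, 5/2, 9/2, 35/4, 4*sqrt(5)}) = Union({-6/13, 3/53, 9/8, 5/2, 9/2, 35/4, 4*sqrt(5), pi}, Integers)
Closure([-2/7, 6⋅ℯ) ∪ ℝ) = (-∞, ∞)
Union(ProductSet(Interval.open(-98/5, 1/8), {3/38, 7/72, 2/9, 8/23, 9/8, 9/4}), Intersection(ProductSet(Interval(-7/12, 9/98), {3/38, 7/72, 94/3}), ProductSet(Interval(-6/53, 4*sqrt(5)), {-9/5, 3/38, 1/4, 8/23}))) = ProductSet(Interval.open(-98/5, 1/8), {3/38, 7/72, 2/9, 8/23, 9/8, 9/4})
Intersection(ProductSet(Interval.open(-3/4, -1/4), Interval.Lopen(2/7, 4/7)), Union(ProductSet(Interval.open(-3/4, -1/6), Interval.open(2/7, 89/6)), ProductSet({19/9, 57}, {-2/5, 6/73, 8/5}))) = ProductSet(Interval.open(-3/4, -1/4), Interval.Lopen(2/7, 4/7))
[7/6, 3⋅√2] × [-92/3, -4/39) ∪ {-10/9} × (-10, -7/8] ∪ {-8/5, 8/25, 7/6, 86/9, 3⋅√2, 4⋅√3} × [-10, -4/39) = ({-10/9} × (-10, -7/8]) ∪ ([7/6, 3⋅√2] × [-92/3, -4/39)) ∪ ({-8/5, 8/25, 7/6, 86/9, 3⋅√2, 4⋅√3} × [-10, -4/39))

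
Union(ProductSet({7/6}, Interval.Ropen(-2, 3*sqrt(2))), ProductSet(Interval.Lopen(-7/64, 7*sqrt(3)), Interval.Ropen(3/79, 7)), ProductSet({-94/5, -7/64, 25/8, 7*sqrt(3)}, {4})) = Union(ProductSet({7/6}, Interval.Ropen(-2, 3*sqrt(2))), ProductSet({-94/5, -7/64, 25/8, 7*sqrt(3)}, {4}), ProductSet(Interval.Lopen(-7/64, 7*sqrt(3)), Interval.Ropen(3/79, 7)))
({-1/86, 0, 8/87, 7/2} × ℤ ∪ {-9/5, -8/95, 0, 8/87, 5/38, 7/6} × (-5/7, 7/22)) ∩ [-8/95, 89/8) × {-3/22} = {-8/95, 0, 8/87, 5/38, 7/6} × {-3/22}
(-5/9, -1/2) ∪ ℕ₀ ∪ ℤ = ℤ ∪ (-5/9, -1/2)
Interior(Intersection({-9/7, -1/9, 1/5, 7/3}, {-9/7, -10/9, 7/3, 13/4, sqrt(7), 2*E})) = EmptySet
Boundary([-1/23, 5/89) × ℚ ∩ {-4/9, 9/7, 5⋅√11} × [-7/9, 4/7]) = ∅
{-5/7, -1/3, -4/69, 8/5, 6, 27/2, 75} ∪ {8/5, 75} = {-5/7, -1/3, -4/69, 8/5, 6, 27/2, 75}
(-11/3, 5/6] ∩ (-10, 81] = (-11/3, 5/6]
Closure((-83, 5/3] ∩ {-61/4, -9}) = {-61/4, -9}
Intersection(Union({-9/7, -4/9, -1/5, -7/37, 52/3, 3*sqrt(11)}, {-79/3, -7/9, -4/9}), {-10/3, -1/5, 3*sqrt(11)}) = {-1/5, 3*sqrt(11)}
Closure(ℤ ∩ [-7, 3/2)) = {-7, -6, …, 1}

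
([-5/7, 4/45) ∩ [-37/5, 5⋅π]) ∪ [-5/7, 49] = [-5/7, 49]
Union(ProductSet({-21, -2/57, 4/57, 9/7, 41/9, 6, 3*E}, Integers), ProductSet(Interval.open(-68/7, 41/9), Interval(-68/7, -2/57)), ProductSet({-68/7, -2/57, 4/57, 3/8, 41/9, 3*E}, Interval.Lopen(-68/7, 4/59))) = Union(ProductSet({-68/7, -2/57, 4/57, 3/8, 41/9, 3*E}, Interval.Lopen(-68/7, 4/59)), ProductSet({-21, -2/57, 4/57, 9/7, 41/9, 6, 3*E}, Integers), ProductSet(Interval.open(-68/7, 41/9), Interval(-68/7, -2/57)))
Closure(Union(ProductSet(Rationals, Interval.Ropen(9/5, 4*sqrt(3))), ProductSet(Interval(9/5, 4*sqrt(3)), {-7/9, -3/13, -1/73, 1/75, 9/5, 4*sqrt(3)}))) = Union(ProductSet(Interval(9/5, 4*sqrt(3)), {-7/9, -3/13, -1/73, 1/75, 9/5, 4*sqrt(3)}), ProductSet(Reals, Interval(9/5, 4*sqrt(3))))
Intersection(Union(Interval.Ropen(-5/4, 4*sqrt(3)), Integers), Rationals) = Union(Integers, Intersection(Interval.Ropen(-5/4, 4*sqrt(3)), Rationals))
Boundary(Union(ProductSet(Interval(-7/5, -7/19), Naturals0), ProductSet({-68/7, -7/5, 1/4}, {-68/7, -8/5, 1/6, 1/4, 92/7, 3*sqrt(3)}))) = Union(ProductSet({-68/7, -7/5, 1/4}, {-68/7, -8/5, 1/6, 1/4, 92/7, 3*sqrt(3)}), ProductSet(Interval(-7/5, -7/19), Naturals0))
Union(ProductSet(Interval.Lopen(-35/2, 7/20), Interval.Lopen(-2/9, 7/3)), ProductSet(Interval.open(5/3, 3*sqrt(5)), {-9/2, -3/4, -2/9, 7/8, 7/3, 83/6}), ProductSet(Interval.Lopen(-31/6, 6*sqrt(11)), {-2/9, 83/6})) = Union(ProductSet(Interval.Lopen(-35/2, 7/20), Interval.Lopen(-2/9, 7/3)), ProductSet(Interval.Lopen(-31/6, 6*sqrt(11)), {-2/9, 83/6}), ProductSet(Interval.open(5/3, 3*sqrt(5)), {-9/2, -3/4, -2/9, 7/8, 7/3, 83/6}))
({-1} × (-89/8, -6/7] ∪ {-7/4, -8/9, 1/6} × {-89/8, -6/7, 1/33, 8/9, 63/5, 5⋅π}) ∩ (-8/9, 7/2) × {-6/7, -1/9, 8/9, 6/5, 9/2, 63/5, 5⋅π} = {1/6} × {-6/7, 8/9, 63/5, 5⋅π}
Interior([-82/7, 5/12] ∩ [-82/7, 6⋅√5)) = (-82/7, 5/12)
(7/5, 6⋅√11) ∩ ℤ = {2, 3, …, 19}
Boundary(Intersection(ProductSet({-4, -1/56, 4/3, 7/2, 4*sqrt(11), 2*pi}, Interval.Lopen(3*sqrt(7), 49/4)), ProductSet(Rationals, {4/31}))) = EmptySet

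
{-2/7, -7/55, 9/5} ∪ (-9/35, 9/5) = {-2/7} ∪ (-9/35, 9/5]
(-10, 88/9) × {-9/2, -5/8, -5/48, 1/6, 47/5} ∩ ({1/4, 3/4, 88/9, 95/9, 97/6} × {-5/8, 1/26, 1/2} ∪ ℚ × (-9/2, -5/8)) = {1/4, 3/4} × {-5/8}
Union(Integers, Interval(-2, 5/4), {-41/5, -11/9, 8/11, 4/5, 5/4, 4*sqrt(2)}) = Union({-41/5, 4*sqrt(2)}, Integers, Interval(-2, 5/4))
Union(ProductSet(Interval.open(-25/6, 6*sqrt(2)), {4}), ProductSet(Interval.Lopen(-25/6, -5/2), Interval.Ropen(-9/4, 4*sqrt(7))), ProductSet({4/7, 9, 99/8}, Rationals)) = Union(ProductSet({4/7, 9, 99/8}, Rationals), ProductSet(Interval.Lopen(-25/6, -5/2), Interval.Ropen(-9/4, 4*sqrt(7))), ProductSet(Interval.open(-25/6, 6*sqrt(2)), {4}))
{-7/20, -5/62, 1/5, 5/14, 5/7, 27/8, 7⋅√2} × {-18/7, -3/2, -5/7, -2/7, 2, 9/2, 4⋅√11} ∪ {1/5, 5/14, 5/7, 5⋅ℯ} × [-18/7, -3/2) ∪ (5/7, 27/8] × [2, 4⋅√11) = ({1/5, 5/14, 5/7, 5⋅ℯ} × [-18/7, -3/2)) ∪ ((5/7, 27/8] × [2, 4⋅√11)) ∪ ({-7/20, -5/62, 1/5, 5/14, 5/7, 27/8, 7⋅√2} × {-18/7, -3/2, -5/7, -2/7, 2, 9/2, 4⋅√11})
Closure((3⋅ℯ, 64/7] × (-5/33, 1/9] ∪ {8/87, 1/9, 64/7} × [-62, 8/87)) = ({8/87, 1/9, 64/7} × [-62, 8/87]) ∪ ({64/7, 3⋅ℯ} × [-5/33, 1/9]) ∪ ([3⋅ℯ, 64/7] × {-5/33, 1/9}) ∪ ((3⋅ℯ, 64/7] × (-5/33, 1/9])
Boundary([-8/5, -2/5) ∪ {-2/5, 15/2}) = {-8/5, -2/5, 15/2}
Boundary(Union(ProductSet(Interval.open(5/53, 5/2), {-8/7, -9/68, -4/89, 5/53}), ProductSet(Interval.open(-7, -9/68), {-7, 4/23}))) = Union(ProductSet(Interval(-7, -9/68), {-7, 4/23}), ProductSet(Interval(5/53, 5/2), {-8/7, -9/68, -4/89, 5/53}))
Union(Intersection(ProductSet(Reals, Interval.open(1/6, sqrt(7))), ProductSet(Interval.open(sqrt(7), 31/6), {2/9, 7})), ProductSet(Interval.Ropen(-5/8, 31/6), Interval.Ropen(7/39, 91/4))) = ProductSet(Interval.Ropen(-5/8, 31/6), Interval.Ropen(7/39, 91/4))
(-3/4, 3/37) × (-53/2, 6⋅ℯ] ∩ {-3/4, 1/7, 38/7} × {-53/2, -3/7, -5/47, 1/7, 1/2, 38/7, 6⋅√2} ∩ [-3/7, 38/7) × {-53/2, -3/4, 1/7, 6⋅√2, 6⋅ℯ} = ∅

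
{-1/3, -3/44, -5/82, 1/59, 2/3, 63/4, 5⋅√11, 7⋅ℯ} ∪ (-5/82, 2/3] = {-1/3, -3/44, 63/4, 5⋅√11, 7⋅ℯ} ∪ [-5/82, 2/3]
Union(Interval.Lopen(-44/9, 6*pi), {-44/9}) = Interval(-44/9, 6*pi)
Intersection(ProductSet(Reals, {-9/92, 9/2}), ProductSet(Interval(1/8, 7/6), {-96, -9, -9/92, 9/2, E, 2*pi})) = ProductSet(Interval(1/8, 7/6), {-9/92, 9/2})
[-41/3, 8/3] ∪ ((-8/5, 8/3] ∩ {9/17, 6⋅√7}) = [-41/3, 8/3]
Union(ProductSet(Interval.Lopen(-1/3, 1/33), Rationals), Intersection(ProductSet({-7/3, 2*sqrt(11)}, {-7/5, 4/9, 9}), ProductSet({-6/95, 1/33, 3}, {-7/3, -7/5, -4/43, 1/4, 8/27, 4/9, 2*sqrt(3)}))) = ProductSet(Interval.Lopen(-1/3, 1/33), Rationals)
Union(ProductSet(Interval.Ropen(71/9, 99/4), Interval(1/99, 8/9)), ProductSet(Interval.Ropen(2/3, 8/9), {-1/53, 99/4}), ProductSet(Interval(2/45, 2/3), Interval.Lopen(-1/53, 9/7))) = Union(ProductSet(Interval(2/45, 2/3), Interval.Lopen(-1/53, 9/7)), ProductSet(Interval.Ropen(2/3, 8/9), {-1/53, 99/4}), ProductSet(Interval.Ropen(71/9, 99/4), Interval(1/99, 8/9)))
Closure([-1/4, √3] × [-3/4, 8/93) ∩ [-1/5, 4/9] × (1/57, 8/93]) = [-1/5, 4/9] × [1/57, 8/93]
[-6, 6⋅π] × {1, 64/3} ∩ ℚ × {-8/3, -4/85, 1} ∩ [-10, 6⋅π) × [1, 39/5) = (ℚ ∩ [-6, 6⋅π)) × {1}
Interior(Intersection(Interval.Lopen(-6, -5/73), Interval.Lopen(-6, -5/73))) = Interval.open(-6, -5/73)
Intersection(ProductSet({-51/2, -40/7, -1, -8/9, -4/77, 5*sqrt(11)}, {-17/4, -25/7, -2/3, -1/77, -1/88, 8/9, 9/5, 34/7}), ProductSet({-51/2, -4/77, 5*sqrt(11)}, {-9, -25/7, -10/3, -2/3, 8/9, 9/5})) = ProductSet({-51/2, -4/77, 5*sqrt(11)}, {-25/7, -2/3, 8/9, 9/5})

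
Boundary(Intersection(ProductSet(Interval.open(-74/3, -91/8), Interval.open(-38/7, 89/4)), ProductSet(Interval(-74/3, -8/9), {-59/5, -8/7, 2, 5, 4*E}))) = ProductSet(Interval(-74/3, -91/8), {-8/7, 2, 5, 4*E})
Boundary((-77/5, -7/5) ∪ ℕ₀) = {-77/5, -7/5} ∪ (ℕ₀ \ (-77/5, -7/5))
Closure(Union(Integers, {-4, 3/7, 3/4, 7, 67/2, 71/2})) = Union({3/7, 3/4, 67/2, 71/2}, Integers)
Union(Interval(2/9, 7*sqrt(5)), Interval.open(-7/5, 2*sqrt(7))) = Interval.Lopen(-7/5, 7*sqrt(5))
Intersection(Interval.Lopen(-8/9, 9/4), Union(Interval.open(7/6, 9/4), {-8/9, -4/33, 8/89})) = Union({-4/33, 8/89}, Interval.open(7/6, 9/4))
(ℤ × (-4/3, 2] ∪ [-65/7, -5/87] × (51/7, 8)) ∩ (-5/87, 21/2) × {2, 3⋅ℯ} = {0, 1, …, 10} × {2}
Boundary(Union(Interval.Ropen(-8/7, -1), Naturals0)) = Union(Complement(Naturals0, Interval.open(-8/7, -1)), {-8/7, -1})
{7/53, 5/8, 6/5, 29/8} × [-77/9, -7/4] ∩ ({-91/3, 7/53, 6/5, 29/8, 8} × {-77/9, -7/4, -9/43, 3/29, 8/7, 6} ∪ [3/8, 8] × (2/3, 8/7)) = {7/53, 6/5, 29/8} × {-77/9, -7/4}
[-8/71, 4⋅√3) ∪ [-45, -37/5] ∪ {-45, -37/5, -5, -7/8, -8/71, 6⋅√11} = [-45, -37/5] ∪ {-5, -7/8, 6⋅√11} ∪ [-8/71, 4⋅√3)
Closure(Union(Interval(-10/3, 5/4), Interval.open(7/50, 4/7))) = Interval(-10/3, 5/4)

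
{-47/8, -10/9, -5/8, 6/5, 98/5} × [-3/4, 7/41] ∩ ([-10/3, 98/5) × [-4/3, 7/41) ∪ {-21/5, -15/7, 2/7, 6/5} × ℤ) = {-10/9, -5/8, 6/5} × [-3/4, 7/41)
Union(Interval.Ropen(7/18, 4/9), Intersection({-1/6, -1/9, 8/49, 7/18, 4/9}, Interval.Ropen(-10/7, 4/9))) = Union({-1/6, -1/9, 8/49}, Interval.Ropen(7/18, 4/9))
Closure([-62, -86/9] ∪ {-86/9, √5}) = [-62, -86/9] ∪ {√5}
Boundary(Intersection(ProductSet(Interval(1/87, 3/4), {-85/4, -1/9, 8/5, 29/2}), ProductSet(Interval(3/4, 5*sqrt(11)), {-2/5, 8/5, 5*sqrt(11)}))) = ProductSet({3/4}, {8/5})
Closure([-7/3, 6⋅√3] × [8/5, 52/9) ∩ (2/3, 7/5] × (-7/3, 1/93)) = ∅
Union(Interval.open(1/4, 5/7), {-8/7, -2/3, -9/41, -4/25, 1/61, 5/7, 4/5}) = Union({-8/7, -2/3, -9/41, -4/25, 1/61, 4/5}, Interval.Lopen(1/4, 5/7))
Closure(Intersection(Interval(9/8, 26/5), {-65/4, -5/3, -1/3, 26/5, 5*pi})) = {26/5}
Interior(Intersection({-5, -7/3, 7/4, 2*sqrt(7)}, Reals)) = EmptySet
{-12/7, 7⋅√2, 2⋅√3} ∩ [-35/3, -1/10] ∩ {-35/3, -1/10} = ∅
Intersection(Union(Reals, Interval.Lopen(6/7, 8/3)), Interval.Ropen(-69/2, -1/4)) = Interval.Ropen(-69/2, -1/4)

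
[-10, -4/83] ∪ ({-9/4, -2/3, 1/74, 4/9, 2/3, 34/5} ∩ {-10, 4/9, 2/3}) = [-10, -4/83] ∪ {4/9, 2/3}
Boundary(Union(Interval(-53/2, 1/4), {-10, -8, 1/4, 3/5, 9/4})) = {-53/2, 1/4, 3/5, 9/4}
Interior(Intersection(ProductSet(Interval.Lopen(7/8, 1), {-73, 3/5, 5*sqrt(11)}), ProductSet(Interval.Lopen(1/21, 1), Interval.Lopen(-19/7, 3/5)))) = EmptySet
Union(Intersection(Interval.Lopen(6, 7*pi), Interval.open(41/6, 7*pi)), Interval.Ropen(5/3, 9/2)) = Union(Interval.Ropen(5/3, 9/2), Interval.open(41/6, 7*pi))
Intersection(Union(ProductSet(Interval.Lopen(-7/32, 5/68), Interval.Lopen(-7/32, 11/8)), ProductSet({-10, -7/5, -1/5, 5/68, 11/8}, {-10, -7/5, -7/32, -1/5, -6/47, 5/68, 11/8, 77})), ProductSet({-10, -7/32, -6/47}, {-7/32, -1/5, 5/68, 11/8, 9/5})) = Union(ProductSet({-10}, {-7/32, -1/5, 5/68, 11/8}), ProductSet({-6/47}, {-1/5, 5/68, 11/8}))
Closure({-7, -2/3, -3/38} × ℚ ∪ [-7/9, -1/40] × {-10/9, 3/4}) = ({-7, -2/3, -3/38} × ℝ) ∪ ([-7/9, -1/40] × {-10/9, 3/4})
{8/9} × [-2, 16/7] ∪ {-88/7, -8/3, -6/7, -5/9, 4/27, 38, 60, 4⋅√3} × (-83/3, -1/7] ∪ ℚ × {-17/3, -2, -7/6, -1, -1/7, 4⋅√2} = ({8/9} × [-2, 16/7]) ∪ (ℚ × {-17/3, -2, -7/6, -1, -1/7, 4⋅√2}) ∪ ({-88/7, -8/3, -6/7, -5/9, 4/27, 38, 60, 4⋅√3} × (-83/3, -1/7])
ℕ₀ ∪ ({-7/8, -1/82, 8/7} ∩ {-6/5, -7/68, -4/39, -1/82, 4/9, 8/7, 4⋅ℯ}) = {-1/82, 8/7} ∪ ℕ₀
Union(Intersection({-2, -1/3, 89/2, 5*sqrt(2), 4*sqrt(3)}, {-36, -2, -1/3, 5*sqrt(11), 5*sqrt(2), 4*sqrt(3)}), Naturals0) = Union({-2, -1/3, 5*sqrt(2), 4*sqrt(3)}, Naturals0)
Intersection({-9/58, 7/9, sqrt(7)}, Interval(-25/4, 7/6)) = {-9/58, 7/9}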